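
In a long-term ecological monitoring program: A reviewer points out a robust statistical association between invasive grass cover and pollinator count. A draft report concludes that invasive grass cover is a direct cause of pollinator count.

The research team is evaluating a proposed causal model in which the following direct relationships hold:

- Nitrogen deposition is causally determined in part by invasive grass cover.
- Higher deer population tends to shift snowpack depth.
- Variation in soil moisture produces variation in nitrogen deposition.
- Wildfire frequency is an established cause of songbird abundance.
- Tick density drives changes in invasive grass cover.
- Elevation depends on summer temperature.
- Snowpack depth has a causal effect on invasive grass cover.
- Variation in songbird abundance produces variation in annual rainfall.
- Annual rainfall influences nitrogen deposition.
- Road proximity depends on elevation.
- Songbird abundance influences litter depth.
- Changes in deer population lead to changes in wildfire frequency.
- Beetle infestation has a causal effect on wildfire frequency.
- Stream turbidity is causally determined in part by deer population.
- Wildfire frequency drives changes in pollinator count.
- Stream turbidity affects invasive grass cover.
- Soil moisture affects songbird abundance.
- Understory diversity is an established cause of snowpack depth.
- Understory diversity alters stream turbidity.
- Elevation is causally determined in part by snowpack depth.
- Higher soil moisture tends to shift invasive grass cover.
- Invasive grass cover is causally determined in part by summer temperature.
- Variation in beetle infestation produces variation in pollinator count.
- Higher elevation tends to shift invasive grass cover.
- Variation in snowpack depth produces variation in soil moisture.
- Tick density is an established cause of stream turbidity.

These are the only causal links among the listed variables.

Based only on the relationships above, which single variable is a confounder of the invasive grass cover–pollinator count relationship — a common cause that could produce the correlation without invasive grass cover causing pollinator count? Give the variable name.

Deer population has a causal path to invasive grass cover (deer population → snowpack depth → invasive grass cover) and a separate causal path to pollinator count (deer population → wildfire frequency → pollinator count), so it is a common cause of both.
No stated relationship gives invasive grass cover a causal route to pollinator count, so the correlation is explained by the shared upstream cause rather than a direct effect.

deer population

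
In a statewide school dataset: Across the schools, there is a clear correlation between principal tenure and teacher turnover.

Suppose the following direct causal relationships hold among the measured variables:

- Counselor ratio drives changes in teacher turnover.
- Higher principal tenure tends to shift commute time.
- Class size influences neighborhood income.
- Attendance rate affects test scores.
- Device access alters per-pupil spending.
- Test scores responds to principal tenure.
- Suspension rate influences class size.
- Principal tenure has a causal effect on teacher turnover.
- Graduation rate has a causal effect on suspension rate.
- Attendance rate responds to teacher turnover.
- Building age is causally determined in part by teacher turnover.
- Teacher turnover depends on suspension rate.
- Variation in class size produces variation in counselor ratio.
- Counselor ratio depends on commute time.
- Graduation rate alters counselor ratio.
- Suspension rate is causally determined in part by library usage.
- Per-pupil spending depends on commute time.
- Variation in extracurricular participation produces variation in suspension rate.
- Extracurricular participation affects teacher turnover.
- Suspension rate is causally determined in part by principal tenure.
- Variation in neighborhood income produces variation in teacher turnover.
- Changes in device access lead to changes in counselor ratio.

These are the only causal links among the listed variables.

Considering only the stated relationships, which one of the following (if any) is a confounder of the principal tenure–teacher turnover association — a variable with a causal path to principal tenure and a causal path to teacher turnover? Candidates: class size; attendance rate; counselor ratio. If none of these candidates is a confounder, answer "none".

None of the listed candidates has causal paths to both principal tenure and teacher turnover in the stated relationships, so none is a common cause.

none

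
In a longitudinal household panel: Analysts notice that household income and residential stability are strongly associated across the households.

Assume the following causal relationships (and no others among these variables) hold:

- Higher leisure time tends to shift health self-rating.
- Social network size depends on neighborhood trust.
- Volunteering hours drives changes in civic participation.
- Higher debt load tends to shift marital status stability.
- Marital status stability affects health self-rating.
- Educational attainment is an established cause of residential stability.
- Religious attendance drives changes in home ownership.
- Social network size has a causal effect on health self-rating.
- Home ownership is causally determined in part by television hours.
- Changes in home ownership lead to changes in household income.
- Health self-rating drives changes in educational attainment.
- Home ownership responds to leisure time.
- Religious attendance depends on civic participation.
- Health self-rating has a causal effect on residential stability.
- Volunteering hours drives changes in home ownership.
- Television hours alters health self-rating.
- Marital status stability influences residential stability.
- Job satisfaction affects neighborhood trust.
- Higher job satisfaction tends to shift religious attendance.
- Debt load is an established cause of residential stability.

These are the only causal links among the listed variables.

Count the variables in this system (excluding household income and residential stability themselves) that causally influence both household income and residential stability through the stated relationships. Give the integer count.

3

The common causes are: job satisfaction (to household income via job satisfaction → religious attendance → home ownership → household income; to residential stability via job satisfaction → neighborhood trust → social network size → health self-rating → residential stability); leisure time (to household income via leisure time → home ownership → household income; to residential stability via leisure time → health self-rating → residential stability); television hours (to household income via television hours → home ownership → household income; to residential stability via television hours → health self-rating → residential stability).
Every other variable lacks a causal path to at least one of household income and residential stability.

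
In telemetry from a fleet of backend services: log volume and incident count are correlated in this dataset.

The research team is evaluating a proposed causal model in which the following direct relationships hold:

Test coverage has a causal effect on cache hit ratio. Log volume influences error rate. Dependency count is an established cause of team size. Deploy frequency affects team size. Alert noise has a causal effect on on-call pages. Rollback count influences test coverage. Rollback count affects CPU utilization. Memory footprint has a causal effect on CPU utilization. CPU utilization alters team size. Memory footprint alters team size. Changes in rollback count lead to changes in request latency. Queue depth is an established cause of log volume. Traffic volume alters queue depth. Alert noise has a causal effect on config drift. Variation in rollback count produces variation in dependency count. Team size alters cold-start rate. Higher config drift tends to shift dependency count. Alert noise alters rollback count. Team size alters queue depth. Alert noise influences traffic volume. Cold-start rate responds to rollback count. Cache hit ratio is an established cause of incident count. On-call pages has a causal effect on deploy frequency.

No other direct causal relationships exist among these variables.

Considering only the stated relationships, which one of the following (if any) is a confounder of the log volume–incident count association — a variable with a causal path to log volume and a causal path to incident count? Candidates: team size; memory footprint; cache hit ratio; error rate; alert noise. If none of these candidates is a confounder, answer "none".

alert noise

Alert noise causes log volume (alert noise → traffic volume → queue depth → log volume) and also causes incident count (alert noise → rollback count → test coverage → cache hit ratio → incident count); it is a common cause of both.
Each of the other candidates lacks a causal path to at least one of log volume and incident count, so they do not confound the relationship.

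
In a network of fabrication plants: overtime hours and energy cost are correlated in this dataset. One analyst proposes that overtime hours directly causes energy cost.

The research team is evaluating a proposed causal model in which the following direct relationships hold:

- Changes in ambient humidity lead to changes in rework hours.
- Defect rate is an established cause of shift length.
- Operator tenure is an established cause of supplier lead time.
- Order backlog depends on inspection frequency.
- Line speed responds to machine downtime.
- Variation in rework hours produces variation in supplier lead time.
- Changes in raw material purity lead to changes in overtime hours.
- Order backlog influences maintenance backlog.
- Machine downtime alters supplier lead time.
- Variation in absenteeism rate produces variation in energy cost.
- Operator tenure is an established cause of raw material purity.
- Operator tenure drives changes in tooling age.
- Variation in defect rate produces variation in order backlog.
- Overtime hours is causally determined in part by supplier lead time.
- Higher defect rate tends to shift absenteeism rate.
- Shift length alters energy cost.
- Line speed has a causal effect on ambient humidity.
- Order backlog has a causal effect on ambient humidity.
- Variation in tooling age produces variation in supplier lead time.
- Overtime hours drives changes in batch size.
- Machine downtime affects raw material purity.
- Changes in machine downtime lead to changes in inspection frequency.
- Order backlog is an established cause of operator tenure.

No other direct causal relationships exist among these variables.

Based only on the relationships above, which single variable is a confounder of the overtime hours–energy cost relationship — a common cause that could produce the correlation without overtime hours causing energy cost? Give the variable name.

Defect rate has a causal path to overtime hours (defect rate → order backlog → operator tenure → raw material purity → overtime hours) and a separate causal path to energy cost (defect rate → absenteeism rate → energy cost), so it is a common cause of both.
No stated relationship gives overtime hours a causal route to energy cost, so the correlation is explained by the shared upstream cause rather than a direct effect.

defect rate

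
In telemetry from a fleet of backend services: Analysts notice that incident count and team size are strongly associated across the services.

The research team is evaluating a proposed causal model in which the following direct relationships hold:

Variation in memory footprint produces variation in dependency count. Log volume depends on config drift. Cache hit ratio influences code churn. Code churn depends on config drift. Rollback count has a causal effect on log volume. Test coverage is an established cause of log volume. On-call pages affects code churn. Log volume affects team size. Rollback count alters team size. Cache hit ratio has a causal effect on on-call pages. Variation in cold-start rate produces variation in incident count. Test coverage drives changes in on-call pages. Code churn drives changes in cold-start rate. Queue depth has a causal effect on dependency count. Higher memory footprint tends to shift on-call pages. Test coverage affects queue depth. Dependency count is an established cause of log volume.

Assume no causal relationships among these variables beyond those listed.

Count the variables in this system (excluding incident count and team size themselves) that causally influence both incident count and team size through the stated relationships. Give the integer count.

3

The common causes are: config drift (to incident count via config drift → code churn → cold-start rate → incident count; to team size via config drift → log volume → team size); memory footprint (to incident count via memory footprint → on-call pages → code churn → cold-start rate → incident count; to team size via memory footprint → dependency count → log volume → team size); test coverage (to incident count via test coverage → on-call pages → code churn → cold-start rate → incident count; to team size via test coverage → log volume → team size).
Every other variable lacks a causal path to at least one of incident count and team size.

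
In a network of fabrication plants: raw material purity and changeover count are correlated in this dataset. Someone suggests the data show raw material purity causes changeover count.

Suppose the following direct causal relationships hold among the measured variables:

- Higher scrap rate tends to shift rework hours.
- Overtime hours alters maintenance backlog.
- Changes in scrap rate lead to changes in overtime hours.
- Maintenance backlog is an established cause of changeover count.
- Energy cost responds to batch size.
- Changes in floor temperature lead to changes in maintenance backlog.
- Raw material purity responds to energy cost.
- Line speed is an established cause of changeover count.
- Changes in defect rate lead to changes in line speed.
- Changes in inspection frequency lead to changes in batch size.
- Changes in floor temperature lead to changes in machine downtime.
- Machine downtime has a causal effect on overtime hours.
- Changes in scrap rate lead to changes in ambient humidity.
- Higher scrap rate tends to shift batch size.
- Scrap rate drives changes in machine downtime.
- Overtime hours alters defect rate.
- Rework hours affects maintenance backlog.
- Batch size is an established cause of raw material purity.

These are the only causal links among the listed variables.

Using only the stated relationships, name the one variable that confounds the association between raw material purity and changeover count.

Scrap rate has a causal path to raw material purity (scrap rate → batch size → raw material purity) and a separate causal path to changeover count (scrap rate → overtime hours → maintenance backlog → changeover count), so it is a common cause of both.
No stated relationship gives raw material purity a causal route to changeover count, so the correlation is explained by the shared upstream cause rather than a direct effect.

scrap rate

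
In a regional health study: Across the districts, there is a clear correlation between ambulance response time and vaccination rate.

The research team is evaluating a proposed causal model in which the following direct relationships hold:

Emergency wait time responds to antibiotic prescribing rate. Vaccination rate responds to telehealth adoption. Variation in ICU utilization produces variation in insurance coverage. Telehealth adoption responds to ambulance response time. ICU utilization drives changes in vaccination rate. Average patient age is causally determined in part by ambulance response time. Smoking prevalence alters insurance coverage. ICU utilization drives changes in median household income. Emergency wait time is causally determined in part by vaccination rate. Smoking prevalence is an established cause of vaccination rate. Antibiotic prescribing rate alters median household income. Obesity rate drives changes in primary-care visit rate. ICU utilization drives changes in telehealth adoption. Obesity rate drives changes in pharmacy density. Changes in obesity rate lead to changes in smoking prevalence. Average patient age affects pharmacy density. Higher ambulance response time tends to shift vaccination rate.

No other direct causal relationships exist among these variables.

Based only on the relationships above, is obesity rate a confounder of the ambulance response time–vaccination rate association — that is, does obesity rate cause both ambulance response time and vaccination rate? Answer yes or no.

Obesity rate has no stated causal path to ambulance response time. A confounder must cause both variables, so obesity rate does not qualify.

no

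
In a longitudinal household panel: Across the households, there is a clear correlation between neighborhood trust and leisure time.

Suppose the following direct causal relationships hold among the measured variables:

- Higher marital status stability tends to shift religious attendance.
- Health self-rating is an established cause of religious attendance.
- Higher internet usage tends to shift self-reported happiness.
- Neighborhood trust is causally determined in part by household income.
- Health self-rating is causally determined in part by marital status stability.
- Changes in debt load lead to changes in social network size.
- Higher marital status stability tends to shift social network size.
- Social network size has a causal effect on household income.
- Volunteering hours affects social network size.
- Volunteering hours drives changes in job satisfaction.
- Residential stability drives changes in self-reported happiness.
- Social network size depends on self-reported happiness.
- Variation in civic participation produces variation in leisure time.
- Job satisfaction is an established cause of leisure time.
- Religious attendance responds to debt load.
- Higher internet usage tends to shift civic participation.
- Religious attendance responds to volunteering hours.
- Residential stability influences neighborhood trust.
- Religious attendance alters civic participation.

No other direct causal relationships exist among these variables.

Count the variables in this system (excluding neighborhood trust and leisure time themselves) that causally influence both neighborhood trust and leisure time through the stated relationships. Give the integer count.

The common causes are: debt load (to neighborhood trust via debt load → social network size → household income → neighborhood trust; to leisure time via debt load → religious attendance → civic participation → leisure time); internet usage (to neighborhood trust via internet usage → self-reported happiness → social network size → household income → neighborhood trust; to leisure time via internet usage → civic participation → leisure time); marital status stability (to neighborhood trust via marital status stability → social network size → household income → neighborhood trust; to leisure time via marital status stability → religious attendance → civic participation → leisure time); volunteering hours (to neighborhood trust via volunteering hours → social network size → household income → neighborhood trust; to leisure time via volunteering hours → job satisfaction → leisure time).
Every other variable lacks a causal path to at least one of neighborhood trust and leisure time.

4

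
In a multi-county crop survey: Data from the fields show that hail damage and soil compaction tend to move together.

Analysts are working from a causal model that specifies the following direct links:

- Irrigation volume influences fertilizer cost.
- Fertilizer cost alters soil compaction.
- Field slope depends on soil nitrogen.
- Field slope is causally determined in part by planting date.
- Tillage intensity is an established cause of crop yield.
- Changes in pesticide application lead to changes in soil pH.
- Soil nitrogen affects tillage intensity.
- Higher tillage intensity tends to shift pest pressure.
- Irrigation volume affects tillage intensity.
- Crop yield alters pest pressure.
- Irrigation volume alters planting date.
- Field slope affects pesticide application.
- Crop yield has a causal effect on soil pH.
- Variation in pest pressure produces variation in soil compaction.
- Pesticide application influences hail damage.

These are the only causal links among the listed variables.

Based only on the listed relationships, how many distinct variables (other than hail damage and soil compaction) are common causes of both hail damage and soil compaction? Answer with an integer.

2

The common causes are: irrigation volume (to hail damage via irrigation volume → planting date → field slope → pesticide application → hail damage; to soil compaction via irrigation volume → fertilizer cost → soil compaction); soil nitrogen (to hail damage via soil nitrogen → field slope → pesticide application → hail damage; to soil compaction via soil nitrogen → tillage intensity → pest pressure → soil compaction).
Every other variable lacks a causal path to at least one of hail damage and soil compaction.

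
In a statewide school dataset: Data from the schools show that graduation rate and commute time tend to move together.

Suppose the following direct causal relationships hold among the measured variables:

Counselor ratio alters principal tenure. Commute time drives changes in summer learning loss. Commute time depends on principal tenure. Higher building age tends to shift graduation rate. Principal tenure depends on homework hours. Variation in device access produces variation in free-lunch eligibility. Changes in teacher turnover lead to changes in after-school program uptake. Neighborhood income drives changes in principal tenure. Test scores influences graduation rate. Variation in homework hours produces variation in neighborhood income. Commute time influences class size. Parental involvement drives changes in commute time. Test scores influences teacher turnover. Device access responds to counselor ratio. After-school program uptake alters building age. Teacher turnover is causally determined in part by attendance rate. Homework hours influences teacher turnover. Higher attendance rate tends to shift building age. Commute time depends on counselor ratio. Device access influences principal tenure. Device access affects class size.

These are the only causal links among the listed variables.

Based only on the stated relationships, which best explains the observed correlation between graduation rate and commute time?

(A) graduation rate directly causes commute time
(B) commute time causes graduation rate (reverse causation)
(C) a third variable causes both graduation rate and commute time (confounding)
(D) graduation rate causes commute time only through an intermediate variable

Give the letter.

Homework hours causes graduation rate (homework hours → teacher turnover → after-school program uptake → building age → graduation rate) and commute time (homework hours → principal tenure → commute time) — a common cause creating the correlation.
There is no stated path from graduation rate to commute time or from commute time to graduation rate, so neither direct nor reverse causation applies.

C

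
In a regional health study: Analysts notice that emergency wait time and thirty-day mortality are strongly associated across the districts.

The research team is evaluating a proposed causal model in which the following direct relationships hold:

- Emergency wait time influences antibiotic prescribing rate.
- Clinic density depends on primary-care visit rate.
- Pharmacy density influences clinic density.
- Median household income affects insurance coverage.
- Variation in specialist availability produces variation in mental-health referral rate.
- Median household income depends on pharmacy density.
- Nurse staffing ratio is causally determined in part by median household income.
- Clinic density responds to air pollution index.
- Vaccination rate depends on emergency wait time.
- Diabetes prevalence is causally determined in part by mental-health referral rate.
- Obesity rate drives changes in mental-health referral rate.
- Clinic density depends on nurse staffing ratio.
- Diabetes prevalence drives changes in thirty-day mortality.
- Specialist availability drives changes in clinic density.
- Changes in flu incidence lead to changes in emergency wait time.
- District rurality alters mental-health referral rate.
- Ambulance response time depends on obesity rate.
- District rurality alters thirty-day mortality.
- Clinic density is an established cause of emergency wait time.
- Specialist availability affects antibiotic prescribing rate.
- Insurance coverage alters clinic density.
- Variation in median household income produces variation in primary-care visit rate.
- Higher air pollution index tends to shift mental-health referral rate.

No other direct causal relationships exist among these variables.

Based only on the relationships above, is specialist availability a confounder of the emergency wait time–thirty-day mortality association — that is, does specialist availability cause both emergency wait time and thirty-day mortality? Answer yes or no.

yes

Specialist availability has a causal path to emergency wait time (specialist availability → clinic density → emergency wait time) and to thirty-day mortality (specialist availability → mental-health referral rate → diabetes prevalence → thirty-day mortality), so it is a common cause of both — a confounder.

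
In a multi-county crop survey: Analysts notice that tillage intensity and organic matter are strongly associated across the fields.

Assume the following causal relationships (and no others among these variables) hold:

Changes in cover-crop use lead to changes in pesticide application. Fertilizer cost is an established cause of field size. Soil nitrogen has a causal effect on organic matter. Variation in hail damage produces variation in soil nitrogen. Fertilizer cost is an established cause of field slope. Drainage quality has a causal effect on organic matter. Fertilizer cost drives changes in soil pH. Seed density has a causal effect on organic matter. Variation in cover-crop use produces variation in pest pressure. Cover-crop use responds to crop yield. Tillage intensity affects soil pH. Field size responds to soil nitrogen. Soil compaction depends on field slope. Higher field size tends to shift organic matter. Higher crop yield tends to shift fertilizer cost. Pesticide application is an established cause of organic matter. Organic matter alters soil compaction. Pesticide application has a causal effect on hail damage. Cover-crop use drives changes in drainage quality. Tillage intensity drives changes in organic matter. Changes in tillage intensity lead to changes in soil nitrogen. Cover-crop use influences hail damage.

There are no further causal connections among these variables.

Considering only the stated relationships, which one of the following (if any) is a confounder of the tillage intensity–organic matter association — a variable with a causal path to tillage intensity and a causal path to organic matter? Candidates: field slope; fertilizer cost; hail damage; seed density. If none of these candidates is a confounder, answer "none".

None of the listed candidates has causal paths to both tillage intensity and organic matter in the stated relationships, so none is a common cause.

none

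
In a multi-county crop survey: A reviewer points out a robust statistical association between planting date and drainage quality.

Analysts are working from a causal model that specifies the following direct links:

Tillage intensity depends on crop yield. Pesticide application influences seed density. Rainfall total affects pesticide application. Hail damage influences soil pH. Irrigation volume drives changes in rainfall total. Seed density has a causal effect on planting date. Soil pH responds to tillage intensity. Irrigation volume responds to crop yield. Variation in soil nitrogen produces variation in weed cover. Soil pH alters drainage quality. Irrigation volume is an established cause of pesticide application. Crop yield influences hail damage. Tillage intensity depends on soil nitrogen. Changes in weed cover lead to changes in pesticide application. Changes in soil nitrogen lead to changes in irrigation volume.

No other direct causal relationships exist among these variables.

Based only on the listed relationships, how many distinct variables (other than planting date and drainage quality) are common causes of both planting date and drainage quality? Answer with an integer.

The common causes are: crop yield (to planting date via crop yield → irrigation volume → pesticide application → seed density → planting date; to drainage quality via crop yield → tillage intensity → soil pH → drainage quality); soil nitrogen (to planting date via soil nitrogen → irrigation volume → pesticide application → seed density → planting date; to drainage quality via soil nitrogen → tillage intensity → soil pH → drainage quality).
Every other variable lacks a causal path to at least one of planting date and drainage quality.

2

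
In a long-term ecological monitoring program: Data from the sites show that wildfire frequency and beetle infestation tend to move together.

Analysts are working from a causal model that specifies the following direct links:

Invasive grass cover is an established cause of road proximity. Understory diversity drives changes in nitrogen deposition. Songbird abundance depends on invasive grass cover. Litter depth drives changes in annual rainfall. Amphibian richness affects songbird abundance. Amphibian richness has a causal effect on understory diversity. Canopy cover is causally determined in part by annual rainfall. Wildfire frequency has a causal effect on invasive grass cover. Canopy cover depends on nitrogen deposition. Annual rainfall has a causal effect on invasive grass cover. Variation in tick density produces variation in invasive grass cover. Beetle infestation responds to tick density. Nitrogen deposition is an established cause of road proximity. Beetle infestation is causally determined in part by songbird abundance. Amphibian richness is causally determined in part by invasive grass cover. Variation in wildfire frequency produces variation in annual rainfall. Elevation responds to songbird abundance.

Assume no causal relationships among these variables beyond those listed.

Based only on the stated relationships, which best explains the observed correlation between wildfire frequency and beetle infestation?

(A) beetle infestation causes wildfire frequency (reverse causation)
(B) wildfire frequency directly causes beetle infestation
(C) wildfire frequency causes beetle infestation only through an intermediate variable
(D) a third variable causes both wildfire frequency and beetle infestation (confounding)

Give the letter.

C

Wildfire frequency reaches beetle infestation through wildfire frequency → invasive grass cover → songbird abundance → beetle infestation — an indirect causal chain with no direct wildfire frequency → beetle infestation link. No variable causes both wildfire frequency and beetle infestation, so confounding is ruled out; the effect is mediated.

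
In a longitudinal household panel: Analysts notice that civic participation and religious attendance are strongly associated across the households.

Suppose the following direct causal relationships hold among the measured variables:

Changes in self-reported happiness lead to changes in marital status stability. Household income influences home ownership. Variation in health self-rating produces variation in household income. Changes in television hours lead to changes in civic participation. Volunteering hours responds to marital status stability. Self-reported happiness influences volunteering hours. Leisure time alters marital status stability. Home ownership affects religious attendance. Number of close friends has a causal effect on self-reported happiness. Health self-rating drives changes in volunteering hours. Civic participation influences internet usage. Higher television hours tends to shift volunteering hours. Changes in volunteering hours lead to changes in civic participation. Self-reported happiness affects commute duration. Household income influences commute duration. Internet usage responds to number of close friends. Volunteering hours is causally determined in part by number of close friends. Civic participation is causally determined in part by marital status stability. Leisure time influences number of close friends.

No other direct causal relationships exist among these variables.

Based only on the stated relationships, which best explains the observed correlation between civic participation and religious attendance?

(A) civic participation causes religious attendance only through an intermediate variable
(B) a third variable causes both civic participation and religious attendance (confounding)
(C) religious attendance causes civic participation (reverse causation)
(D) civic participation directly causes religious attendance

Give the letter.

Health self-rating causes civic participation (health self-rating → volunteering hours → civic participation) and religious attendance (health self-rating → household income → home ownership → religious attendance) — a common cause creating the correlation.
There is no stated path from civic participation to religious attendance or from religious attendance to civic participation, so neither direct nor reverse causation applies.

B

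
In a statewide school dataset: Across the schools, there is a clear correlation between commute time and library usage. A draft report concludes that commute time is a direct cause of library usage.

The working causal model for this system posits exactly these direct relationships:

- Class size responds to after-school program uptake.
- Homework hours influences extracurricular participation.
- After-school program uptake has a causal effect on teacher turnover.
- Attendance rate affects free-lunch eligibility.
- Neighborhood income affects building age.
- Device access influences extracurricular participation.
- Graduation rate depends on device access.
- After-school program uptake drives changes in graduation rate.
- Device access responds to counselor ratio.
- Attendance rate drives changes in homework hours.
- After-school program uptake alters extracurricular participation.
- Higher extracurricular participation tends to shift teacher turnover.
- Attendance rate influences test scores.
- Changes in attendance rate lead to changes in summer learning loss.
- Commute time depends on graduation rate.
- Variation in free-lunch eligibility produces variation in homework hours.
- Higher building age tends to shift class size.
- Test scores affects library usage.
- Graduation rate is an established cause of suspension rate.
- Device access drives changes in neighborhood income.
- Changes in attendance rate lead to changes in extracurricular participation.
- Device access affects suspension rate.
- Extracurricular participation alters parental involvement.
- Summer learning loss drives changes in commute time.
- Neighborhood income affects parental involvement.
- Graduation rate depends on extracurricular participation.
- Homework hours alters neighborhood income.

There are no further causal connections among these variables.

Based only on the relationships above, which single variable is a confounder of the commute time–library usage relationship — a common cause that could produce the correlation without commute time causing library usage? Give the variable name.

Attendance rate has a causal path to commute time (attendance rate → summer learning loss → commute time) and a separate causal path to library usage (attendance rate → test scores → library usage), so it is a common cause of both.
No stated relationship gives commute time a causal route to library usage, so the correlation is explained by the shared upstream cause rather than a direct effect.

attendance rate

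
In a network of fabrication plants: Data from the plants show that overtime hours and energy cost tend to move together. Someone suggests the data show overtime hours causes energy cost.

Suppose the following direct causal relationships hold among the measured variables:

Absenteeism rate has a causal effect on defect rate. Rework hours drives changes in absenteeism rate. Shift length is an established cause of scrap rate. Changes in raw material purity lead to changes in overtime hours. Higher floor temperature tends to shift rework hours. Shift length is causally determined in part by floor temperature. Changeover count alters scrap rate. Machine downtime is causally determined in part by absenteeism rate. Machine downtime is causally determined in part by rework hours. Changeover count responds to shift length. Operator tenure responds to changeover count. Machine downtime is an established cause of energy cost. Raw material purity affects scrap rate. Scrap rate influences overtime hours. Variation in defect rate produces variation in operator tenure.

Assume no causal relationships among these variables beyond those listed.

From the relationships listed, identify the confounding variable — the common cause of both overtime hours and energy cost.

Floor temperature has a causal path to overtime hours (floor temperature → shift length → scrap rate → overtime hours) and a separate causal path to energy cost (floor temperature → rework hours → machine downtime → energy cost), so it is a common cause of both.
No stated relationship gives overtime hours a causal route to energy cost, so the correlation is explained by the shared upstream cause rather than a direct effect.

floor temperature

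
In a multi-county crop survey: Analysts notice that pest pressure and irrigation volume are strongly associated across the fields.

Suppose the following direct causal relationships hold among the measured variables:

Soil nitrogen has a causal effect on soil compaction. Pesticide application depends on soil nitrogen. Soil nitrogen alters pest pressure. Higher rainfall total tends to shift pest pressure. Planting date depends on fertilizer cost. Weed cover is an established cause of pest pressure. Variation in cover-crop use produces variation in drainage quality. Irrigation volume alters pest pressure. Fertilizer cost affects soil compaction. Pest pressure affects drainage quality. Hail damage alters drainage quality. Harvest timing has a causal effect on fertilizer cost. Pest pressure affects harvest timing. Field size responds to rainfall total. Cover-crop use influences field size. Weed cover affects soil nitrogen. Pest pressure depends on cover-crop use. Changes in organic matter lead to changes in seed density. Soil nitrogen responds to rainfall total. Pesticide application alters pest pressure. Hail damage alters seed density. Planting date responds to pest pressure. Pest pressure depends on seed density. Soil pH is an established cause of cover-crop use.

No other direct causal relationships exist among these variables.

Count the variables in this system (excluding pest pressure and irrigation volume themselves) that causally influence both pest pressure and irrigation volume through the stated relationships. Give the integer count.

No listed variable has a causal path to both pest pressure and irrigation volume, so there are no common causes.

0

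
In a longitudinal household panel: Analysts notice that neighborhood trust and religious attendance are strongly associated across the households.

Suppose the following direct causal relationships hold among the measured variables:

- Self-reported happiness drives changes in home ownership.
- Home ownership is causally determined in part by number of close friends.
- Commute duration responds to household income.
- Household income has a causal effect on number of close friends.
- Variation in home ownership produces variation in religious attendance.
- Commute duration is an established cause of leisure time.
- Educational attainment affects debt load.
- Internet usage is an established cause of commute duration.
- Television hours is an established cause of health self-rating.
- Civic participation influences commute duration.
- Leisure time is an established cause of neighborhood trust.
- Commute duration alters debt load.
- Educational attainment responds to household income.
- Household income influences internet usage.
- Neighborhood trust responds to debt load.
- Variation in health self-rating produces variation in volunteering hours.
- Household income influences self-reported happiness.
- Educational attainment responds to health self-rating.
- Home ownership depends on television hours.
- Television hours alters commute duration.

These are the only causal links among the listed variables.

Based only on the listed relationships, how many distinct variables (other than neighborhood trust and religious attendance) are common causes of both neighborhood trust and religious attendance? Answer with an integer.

The common causes are: household income (to neighborhood trust via household income → commute duration → leisure time → neighborhood trust; to religious attendance via household income → self-reported happiness → home ownership → religious attendance); television hours (to neighborhood trust via television hours → commute duration → leisure time → neighborhood trust; to religious attendance via television hours → home ownership → religious attendance).
Every other variable lacks a causal path to at least one of neighborhood trust and religious attendance.

2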